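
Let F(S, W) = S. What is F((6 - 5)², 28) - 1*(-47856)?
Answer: 47857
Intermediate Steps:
F((6 - 5)², 28) - 1*(-47856) = (6 - 5)² - 1*(-47856) = 1² + 47856 = 1 + 47856 = 47857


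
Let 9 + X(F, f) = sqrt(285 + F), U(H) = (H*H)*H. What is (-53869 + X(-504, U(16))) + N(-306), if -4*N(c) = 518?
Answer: -108015/2 + I*sqrt(219) ≈ -54008.0 + 14.799*I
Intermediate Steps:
U(H) = H**3 (U(H) = H**2*H = H**3)
X(F, f) = -9 + sqrt(285 + F)
N(c) = -259/2 (N(c) = -1/4*518 = -259/2)
(-53869 + X(-504, U(16))) + N(-306) = (-53869 + (-9 + sqrt(285 - 504))) - 259/2 = (-53869 + (-9 + sqrt(-219))) - 259/2 = (-53869 + (-9 + I*sqrt(219))) - 259/2 = (-53878 + I*sqrt(219)) - 259/2 = -108015/2 + I*sqrt(219)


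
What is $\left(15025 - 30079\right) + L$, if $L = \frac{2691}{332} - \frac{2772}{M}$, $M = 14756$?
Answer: $- \frac{2632522767}{174964} \approx -15046.0$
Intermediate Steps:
$L = \frac{1385289}{174964}$ ($L = \frac{2691}{332} - \frac{2772}{14756} = 2691 \cdot \frac{1}{332} - \frac{99}{527} = \frac{2691}{332} - \frac{99}{527} = \frac{1385289}{174964} \approx 7.9176$)
$\left(15025 - 30079\right) + L = \left(15025 - 30079\right) + \frac{1385289}{174964} = -15054 + \frac{1385289}{174964} = - \frac{2632522767}{174964}$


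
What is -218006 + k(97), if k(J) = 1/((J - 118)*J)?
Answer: -444078223/2037 ≈ -2.1801e+5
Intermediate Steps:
k(J) = 1/(J*(-118 + J)) (k(J) = 1/((-118 + J)*J) = 1/(J*(-118 + J)))
-218006 + k(97) = -218006 + 1/(97*(-118 + 97)) = -218006 + (1/97)/(-21) = -218006 + (1/97)*(-1/21) = -218006 - 1/2037 = -444078223/2037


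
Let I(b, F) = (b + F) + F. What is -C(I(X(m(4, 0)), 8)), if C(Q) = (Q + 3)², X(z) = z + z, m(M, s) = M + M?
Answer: -1225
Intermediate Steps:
m(M, s) = 2*M
X(z) = 2*z
I(b, F) = b + 2*F (I(b, F) = (F + b) + F = b + 2*F)
C(Q) = (3 + Q)²
-C(I(X(m(4, 0)), 8)) = -(3 + (2*(2*4) + 2*8))² = -(3 + (2*8 + 16))² = -(3 + (16 + 16))² = -(3 + 32)² = -1*35² = -1*1225 = -1225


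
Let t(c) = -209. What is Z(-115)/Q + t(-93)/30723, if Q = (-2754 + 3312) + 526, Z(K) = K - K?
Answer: -1/147 ≈ -0.0068027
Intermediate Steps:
Z(K) = 0
Q = 1084 (Q = 558 + 526 = 1084)
Z(-115)/Q + t(-93)/30723 = 0/1084 - 209/30723 = 0*(1/1084) - 209*1/30723 = 0 - 1/147 = -1/147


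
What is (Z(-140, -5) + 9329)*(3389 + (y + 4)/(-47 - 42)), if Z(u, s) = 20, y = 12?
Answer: 2819705145/89 ≈ 3.1682e+7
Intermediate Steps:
(Z(-140, -5) + 9329)*(3389 + (y + 4)/(-47 - 42)) = (20 + 9329)*(3389 + (12 + 4)/(-47 - 42)) = 9349*(3389 + 16/(-89)) = 9349*(3389 + 16*(-1/89)) = 9349*(3389 - 16/89) = 9349*(301605/89) = 2819705145/89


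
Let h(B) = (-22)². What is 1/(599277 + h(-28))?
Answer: 1/599761 ≈ 1.6673e-6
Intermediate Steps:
h(B) = 484
1/(599277 + h(-28)) = 1/(599277 + 484) = 1/599761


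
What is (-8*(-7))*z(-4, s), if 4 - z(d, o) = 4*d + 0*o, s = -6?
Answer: 1120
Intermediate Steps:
z(d, o) = 4 - 4*d (z(d, o) = 4 - (4*d + 0*o) = 4 - (4*d + 0) = 4 - 4*d)
(-8*(-7))*z(-4, s) = (-8*(-7))*(4 - 4*(-4)) = 56*(4 + 16) = 56*20 = 1120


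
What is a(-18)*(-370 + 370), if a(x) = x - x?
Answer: 0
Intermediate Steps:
a(x) = 0
a(-18)*(-370 + 370) = 0*(-370 + 370) = 0*0 = 0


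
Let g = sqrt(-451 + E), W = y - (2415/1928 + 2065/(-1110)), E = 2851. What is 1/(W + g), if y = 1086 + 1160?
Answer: 20578668365256/46210212460337525 - 183197696256*sqrt(6)/46210212460337525 ≈ 0.00043562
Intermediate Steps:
y = 2246
W = 480792035/214008 (W = 2246 - (2415/1928 + 2065/(-1110)) = 2246 - (2415*(1/1928) + 2065*(-1/1110)) = 2246 - (2415/1928 - 413/222) = 2246 - 1*(-130067/214008) = 2246 + 130067/214008 = 480792035/214008 ≈ 2246.6)
g = 20*sqrt(6) (g = sqrt(-451 + 2851) = sqrt(2400) = 20*sqrt(6) ≈ 48.990)
1/(W + g) = 1/(480792035/214008 + 20*sqrt(6))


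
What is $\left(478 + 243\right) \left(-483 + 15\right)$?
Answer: $-337428$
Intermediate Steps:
$\left(478 + 243\right) \left(-483 + 15\right) = 721 \left(-468\right) = -337428$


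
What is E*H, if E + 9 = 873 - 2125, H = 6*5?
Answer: -37830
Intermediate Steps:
H = 30
E = -1261 (E = -9 + (873 - 2125) = -9 - 1252 = -1261)
E*H = -1261*30 = -37830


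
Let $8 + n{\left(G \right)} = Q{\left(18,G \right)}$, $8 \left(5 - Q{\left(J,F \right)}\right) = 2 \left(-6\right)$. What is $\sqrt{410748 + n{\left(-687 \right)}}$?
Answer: $\frac{3 \sqrt{182554}}{2} \approx 640.9$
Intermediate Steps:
$Q{\left(J,F \right)} = \frac{13}{2}$ ($Q{\left(J,F \right)} = 5 - \frac{2 \left(-6\right)}{8} = 5 - - \frac{3}{2} = 5 + \frac{3}{2} = \frac{13}{2}$)
$n{\left(G \right)} = - \frac{3}{2}$ ($n{\left(G \right)} = -8 + \frac{13}{2} = - \frac{3}{2}$)
$\sqrt{410748 + n{\left(-687 \right)}} = \sqrt{410748 - \frac{3}{2}} = \sqrt{\frac{821493}{2}} = \frac{3 \sqrt{182554}}{2}$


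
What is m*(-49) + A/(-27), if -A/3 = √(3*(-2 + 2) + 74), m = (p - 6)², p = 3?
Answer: -441 + √74/9 ≈ -440.04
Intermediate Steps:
m = 9 (m = (3 - 6)² = (-3)² = 9)
A = -3*√74 (A = -3*√(3*(-2 + 2) + 74) = -3*√(3*0 + 74) = -3*√(0 + 74) = -3*√74 ≈ -25.807)
m*(-49) + A/(-27) = 9*(-49) - 3*√74/(-27) = -441 - 3*√74*(-1/27) = -441 + √74/9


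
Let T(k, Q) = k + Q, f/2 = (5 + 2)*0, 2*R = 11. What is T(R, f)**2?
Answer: 121/4 ≈ 30.250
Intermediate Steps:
R = 11/2 (R = (1/2)*11 = 11/2 ≈ 5.5000)
f = 0 (f = 2*((5 + 2)*0) = 2*(7*0) = 2*0 = 0)
T(k, Q) = Q + k
T(R, f)**2 = (0 + 11/2)**2 = (11/2)**2 = 121/4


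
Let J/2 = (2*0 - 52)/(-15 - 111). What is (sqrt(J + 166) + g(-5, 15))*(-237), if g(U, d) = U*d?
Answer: 17775 - 79*sqrt(73570)/7 ≈ 14714.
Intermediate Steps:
J = 52/63 (J = 2*((2*0 - 52)/(-15 - 111)) = 2*((0 - 52)/(-126)) = 2*(-52*(-1/126)) = 2*(26/63) = 52/63 ≈ 0.82540)
(sqrt(J + 166) + g(-5, 15))*(-237) = (sqrt(52/63 + 166) - 5*15)*(-237) = (sqrt(10510/63) - 75)*(-237) = (sqrt(73570)/21 - 75)*(-237) = (-75 + sqrt(73570)/21)*(-237) = 17775 - 79*sqrt(73570)/7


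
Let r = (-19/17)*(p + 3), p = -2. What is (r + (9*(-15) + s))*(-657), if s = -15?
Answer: 1687833/17 ≈ 99284.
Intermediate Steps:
r = -19/17 (r = (-19/17)*(-2 + 3) = -19*1/17*1 = -19/17*1 = -19/17 ≈ -1.1176)
(r + (9*(-15) + s))*(-657) = (-19/17 + (9*(-15) - 15))*(-657) = (-19/17 + (-135 - 15))*(-657) = (-19/17 - 150)*(-657) = -2569/17*(-657) = 1687833/17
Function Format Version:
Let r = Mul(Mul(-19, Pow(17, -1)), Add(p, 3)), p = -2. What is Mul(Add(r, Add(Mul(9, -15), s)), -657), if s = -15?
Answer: Rational(1687833, 17) ≈ 99284.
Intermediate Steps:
r = Rational(-19, 17) (r = Mul(Mul(-19, Pow(17, -1)), Add(-2, 3)) = Mul(Mul(-19, Rational(1, 17)), 1) = Mul(Rational(-19, 17), 1) = Rational(-19, 17) ≈ -1.1176)
Mul(Add(r, Add(Mul(9, -15), s)), -657) = Mul(Add(Rational(-19, 17), Add(Mul(9, -15), -15)), -657) = Mul(Add(Rational(-19, 17), Add(-135, -15)), -657) = Mul(Add(Rational(-19, 17), -150), -657) = Mul(Rational(-2569, 17), -657) = Rational(1687833, 17)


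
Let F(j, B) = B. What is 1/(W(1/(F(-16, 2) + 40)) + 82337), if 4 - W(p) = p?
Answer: 42/3458321 ≈ 1.2145e-5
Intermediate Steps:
W(p) = 4 - p
1/(W(1/(F(-16, 2) + 40)) + 82337) = 1/((4 - 1/(2 + 40)) + 82337) = 1/((4 - 1/42) + 82337) = 1/(167/42 + 82337) = 1/(3458321/42) = 42/3458321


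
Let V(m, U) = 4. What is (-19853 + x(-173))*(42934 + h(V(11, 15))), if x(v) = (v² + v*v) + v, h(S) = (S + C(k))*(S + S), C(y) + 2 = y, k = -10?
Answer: 1707597840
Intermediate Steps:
C(y) = -2 + y
h(S) = 2*S*(-12 + S) (h(S) = (S + (-2 - 10))*(S + S) = (S - 12)*(2*S) = (-12 + S)*(2*S) = 2*S*(-12 + S))
x(v) = v + 2*v² (x(v) = (v² + v²) + v = 2*v² + v = v + 2*v²)
(-19853 + x(-173))*(42934 + h(V(11, 15))) = (-19853 - 173*(1 + 2*(-173)))*(42934 + 2*4*(-12 + 4)) = (-19853 - 173*(1 - 346))*(42934 + 2*4*(-8)) = (-19853 - 173*(-345))*(42934 - 64) = (-19853 + 59685)*42870 = 39832*42870 = 1707597840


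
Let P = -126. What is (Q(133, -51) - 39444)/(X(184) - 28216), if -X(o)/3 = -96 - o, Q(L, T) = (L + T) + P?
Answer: 2468/1711 ≈ 1.4424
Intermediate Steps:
Q(L, T) = -126 + L + T (Q(L, T) = (L + T) - 126 = -126 + L + T)
X(o) = 288 + 3*o (X(o) = -3*(-96 - o) = 288 + 3*o)
(Q(133, -51) - 39444)/(X(184) - 28216) = ((-126 + 133 - 51) - 39444)/((288 + 3*184) - 28216) = (-44 - 39444)/((288 + 552) - 28216) = -39488/(840 - 28216) = -39488/(-27376) = -39488*(-1/27376) = 2468/1711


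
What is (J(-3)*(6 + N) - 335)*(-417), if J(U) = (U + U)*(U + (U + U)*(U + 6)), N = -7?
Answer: 192237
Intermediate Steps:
J(U) = 2*U*(U + 2*U*(6 + U)) (J(U) = (2*U)*(U + (2*U)*(6 + U)) = (2*U)*(U + 2*U*(6 + U)) = 2*U*(U + 2*U*(6 + U)))
(J(-3)*(6 + N) - 335)*(-417) = (((-3)²*(26 + 4*(-3)))*(6 - 7) - 335)*(-417) = ((9*(26 - 12))*(-1) - 335)*(-417) = ((9*14)*(-1) - 335)*(-417) = (126*(-1) - 335)*(-417) = (-126 - 335)*(-417) = -461*(-417) = 192237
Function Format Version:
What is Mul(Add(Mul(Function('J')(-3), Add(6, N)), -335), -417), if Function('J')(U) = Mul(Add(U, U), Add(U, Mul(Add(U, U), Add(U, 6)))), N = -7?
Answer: 192237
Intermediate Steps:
Function('J')(U) = Mul(2, U, Add(U, Mul(2, U, Add(6, U)))) (Function('J')(U) = Mul(Mul(2, U), Add(U, Mul(Mul(2, U), Add(6, U)))) = Mul(Mul(2, U), Add(U, Mul(2, U, Add(6, U)))) = Mul(2, U, Add(U, Mul(2, U, Add(6, U)))))
Mul(Add(Mul(Function('J')(-3), Add(6, N)), -335), -417) = Mul(Add(Mul(Mul(Pow(-3, 2), Add(26, Mul(4, -3))), Add(6, -7)), -335), -417) = Mul(Add(Mul(Mul(9, Add(26, -12)), -1), -335), -417) = Mul(Add(Mul(Mul(9, 14), -1), -335), -417) = Mul(Add(Mul(126, -1), -335), -417) = Mul(Add(-126, -335), -417) = Mul(-461, -417) = 192237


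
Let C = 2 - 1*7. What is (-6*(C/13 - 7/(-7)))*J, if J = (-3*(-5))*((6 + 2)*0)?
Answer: 0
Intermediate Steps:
C = -5 (C = 2 - 7 = -5)
J = 0 (J = 15*(8*0) = 15*0 = 0)
(-6*(C/13 - 7/(-7)))*J = -6*(-5/13 - 7/(-7))*0 = -6*(-5*1/13 - 7*(-⅐))*0 = -6*(-5/13 + 1)*0 = -6*8/13*0 = -48/13*0 = 0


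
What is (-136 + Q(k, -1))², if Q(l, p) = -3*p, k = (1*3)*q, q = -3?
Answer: 17689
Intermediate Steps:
k = -9 (k = (1*3)*(-3) = 3*(-3) = -9)
(-136 + Q(k, -1))² = (-136 - 3*(-1))² = (-136 + 3)² = (-133)² = 17689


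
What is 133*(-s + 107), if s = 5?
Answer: 13566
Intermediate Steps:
133*(-s + 107) = 133*(-1*5 + 107) = 133*(-5 + 107) = 133*102 = 13566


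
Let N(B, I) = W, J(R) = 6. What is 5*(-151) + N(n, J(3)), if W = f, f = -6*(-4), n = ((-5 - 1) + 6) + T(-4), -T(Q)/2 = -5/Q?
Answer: -731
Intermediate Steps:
T(Q) = 10/Q (T(Q) = -(-10)/Q = 10/Q)
n = -5/2 (n = ((-5 - 1) + 6) + 10/(-4) = (-6 + 6) + 10*(-1/4) = 0 - 5/2 = -5/2 ≈ -2.5000)
f = 24
W = 24
N(B, I) = 24
5*(-151) + N(n, J(3)) = 5*(-151) + 24 = -755 + 24 = -731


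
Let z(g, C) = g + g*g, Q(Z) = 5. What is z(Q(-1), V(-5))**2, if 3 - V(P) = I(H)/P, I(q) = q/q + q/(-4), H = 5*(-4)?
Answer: 900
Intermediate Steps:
H = -20
I(q) = 1 - q/4 (I(q) = 1 + q*(-1/4) = 1 - q/4)
V(P) = 3 - 6/P (V(P) = 3 - (1 - 1/4*(-20))/P = 3 - (1 + 5)/P = 3 - 6/P)
z(g, C) = g + g**2
z(Q(-1), V(-5))**2 = (5*(1 + 5))**2 = (5*6)**2 = 30**2 = 900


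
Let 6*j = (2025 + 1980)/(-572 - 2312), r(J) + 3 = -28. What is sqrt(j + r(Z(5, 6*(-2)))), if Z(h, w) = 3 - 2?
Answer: I*sqrt(259766206)/2884 ≈ 5.5885*I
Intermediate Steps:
Z(h, w) = 1
r(J) = -31 (r(J) = -3 - 28 = -31)
j = -1335/5768 (j = ((2025 + 1980)/(-572 - 2312))/6 = (4005/(-2884))/6 = (4005*(-1/2884))/6 = (1/6)*(-4005/2884) = -1335/5768 ≈ -0.23145)
sqrt(j + r(Z(5, 6*(-2)))) = sqrt(-1335/5768 - 31) = sqrt(-180143/5768) = I*sqrt(259766206)/2884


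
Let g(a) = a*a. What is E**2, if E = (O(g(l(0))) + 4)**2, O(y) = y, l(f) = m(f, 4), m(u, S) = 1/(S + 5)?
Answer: 11156640625/43046721 ≈ 259.18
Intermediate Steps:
m(u, S) = 1/(5 + S)
l(f) = 1/9 (l(f) = 1/(5 + 4) = 1/9)
g(a) = a**2
E = 105625/6561 (E = ((1/9)**2 + 4)**2 = (1/81 + 4)**2 = (325/81)**2 = 105625/6561 ≈ 16.099)
E**2 = (105625/6561)**2 = 11156640625/43046721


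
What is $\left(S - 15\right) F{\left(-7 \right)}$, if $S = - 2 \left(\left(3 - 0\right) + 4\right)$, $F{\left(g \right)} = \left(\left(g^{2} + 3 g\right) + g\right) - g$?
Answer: $-812$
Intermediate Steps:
$F{\left(g \right)} = g^{2} + 3 g$ ($F{\left(g \right)} = \left(g^{2} + 4 g\right) - g = g^{2} + 3 g$)
$S = -14$ ($S = - 2 \left(\left(3 + 0\right) + 4\right) = - 2 \left(3 + 4\right) = \left(-2\right) 7 = -14$)
$\left(S - 15\right) F{\left(-7 \right)} = \left(-14 - 15\right) \left(- 7 \left(3 - 7\right)\right) = - 29 \left(\left(-7\right) \left(-4\right)\right) = \left(-29\right) 28 = -812$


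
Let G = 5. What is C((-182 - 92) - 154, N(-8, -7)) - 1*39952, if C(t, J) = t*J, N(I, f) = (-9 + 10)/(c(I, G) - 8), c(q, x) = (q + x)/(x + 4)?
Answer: -997516/25 ≈ -39901.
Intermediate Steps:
c(q, x) = (q + x)/(4 + x)
N(I, f) = 1/(-67/9 + I/9) (N(I, f) = (-9 + 10)/((I + 5)/(4 + 5) - 8) = 1/((5 + I)/9 - 8) = 1/((5/9 + I/9) - 8) = 1/(-67/9 + I/9))
C(t, J) = J*t
C((-182 - 92) - 154, N(-8, -7)) - 1*39952 = (9/(-67 - 8))*((-182 - 92) - 154) - 1*39952 = (9/(-75))*(-274 - 154) - 39952 = (9*(-1/75))*(-428) - 39952 = -3/25*(-428) - 39952 = 1284/25 - 39952 = -997516/25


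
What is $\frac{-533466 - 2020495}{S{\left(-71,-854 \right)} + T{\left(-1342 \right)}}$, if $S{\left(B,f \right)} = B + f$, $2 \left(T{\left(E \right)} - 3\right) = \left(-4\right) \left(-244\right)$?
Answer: $\frac{2553961}{434} \approx 5884.7$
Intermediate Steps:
$T{\left(E \right)} = 491$ ($T{\left(E \right)} = 3 + \frac{\left(-4\right) \left(-244\right)}{2} = 3 + \frac{1}{2} \cdot 976 = 3 + 488 = 491$)
$\frac{-533466 - 2020495}{S{\left(-71,-854 \right)} + T{\left(-1342 \right)}} = \frac{-533466 - 2020495}{\left(-71 - 854\right) + 491} = - \frac{2553961}{-925 + 491} = - \frac{2553961}{-434} = \left(-2553961\right) \left(- \frac{1}{434}\right) = \frac{2553961}{434}$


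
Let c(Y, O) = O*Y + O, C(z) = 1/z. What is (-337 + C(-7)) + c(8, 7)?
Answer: -1919/7 ≈ -274.14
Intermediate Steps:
c(Y, O) = O + O*Y
(-337 + C(-7)) + c(8, 7) = (-337 + 1/(-7)) + 7*(1 + 8) = (-337 - ⅐) + 7*9 = -2360/7 + 63 = -1919/7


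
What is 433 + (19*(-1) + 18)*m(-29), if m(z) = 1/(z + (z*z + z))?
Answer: 339038/783 ≈ 433.00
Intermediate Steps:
m(z) = 1/(z**2 + 2*z) (m(z) = 1/(z + (z**2 + z)) = 1/(z + (z + z**2)) = 1/(z**2 + 2*z))
433 + (19*(-1) + 18)*m(-29) = 433 + (19*(-1) + 18)*(1/((-29)*(2 - 29))) = 433 + (-19 + 18)*(-1/29/(-27)) = 433 - (-1)*(-1)/(29*27) = 433 - 1*1/783 = 433 - 1/783 = 339038/783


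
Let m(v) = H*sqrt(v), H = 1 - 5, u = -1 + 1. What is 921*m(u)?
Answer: 0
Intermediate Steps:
u = 0
H = -4
m(v) = -4*sqrt(v)
921*m(u) = 921*(-4*sqrt(0)) = 921*(-4*0) = 921*0 = 0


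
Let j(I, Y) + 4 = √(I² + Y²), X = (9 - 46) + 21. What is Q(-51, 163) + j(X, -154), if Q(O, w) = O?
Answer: -55 + 2*√5993 ≈ 99.829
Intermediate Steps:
X = -16 (X = -37 + 21 = -16)
j(I, Y) = -4 + √(I² + Y²)
Q(-51, 163) + j(X, -154) = -51 + (-4 + √((-16)² + (-154)²)) = -51 + (-4 + √(256 + 23716)) = -51 + (-4 + √23972) = -51 + (-4 + 2*√5993) = -55 + 2*√5993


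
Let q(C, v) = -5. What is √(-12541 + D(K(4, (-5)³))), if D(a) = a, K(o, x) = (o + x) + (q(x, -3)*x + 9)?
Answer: 2*I*√3007 ≈ 109.67*I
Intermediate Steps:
K(o, x) = 9 + o - 4*x (K(o, x) = (o + x) + (-5*x + 9) = (o + x) + (9 - 5*x) = 9 + o - 4*x)
√(-12541 + D(K(4, (-5)³))) = √(-12541 + (9 + 4 - 4*(-5)³)) = √(-12541 + (9 + 4 - 4*(-125))) = √(-12541 + (9 + 4 + 500)) = √(-12541 + 513) = √(-12028) = 2*I*√3007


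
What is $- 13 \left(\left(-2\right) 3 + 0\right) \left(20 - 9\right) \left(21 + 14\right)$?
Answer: $30030$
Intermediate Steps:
$- 13 \left(\left(-2\right) 3 + 0\right) \left(20 - 9\right) \left(21 + 14\right) = - 13 \left(-6 + 0\right) 11 \cdot 35 = \left(-13\right) \left(-6\right) 385 = 78 \cdot 385 = 30030$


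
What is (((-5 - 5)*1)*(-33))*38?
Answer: 12540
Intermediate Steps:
(((-5 - 5)*1)*(-33))*38 = (-10*1*(-33))*38 = -10*(-33)*38 = 330*38 = 12540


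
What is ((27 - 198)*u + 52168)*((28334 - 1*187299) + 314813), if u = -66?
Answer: 9889178992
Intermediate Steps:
((27 - 198)*u + 52168)*((28334 - 1*187299) + 314813) = ((27 - 198)*(-66) + 52168)*((28334 - 1*187299) + 314813) = (-171*(-66) + 52168)*((28334 - 187299) + 314813) = (11286 + 52168)*(-158965 + 314813) = 63454*155848 = 9889178992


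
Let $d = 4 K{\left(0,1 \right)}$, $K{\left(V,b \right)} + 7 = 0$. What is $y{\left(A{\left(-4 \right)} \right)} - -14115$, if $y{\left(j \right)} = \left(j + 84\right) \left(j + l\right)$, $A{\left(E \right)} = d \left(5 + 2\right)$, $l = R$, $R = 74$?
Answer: $27779$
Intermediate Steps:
$K{\left(V,b \right)} = -7$ ($K{\left(V,b \right)} = -7 + 0 = -7$)
$l = 74$
$d = -28$ ($d = 4 \left(-7\right) = -28$)
$A{\left(E \right)} = -196$ ($A{\left(E \right)} = - 28 \left(5 + 2\right) = \left(-28\right) 7 = -196$)
$y{\left(j \right)} = \left(74 + j\right) \left(84 + j\right)$ ($y{\left(j \right)} = \left(j + 84\right) \left(j + 74\right) = \left(84 + j\right) \left(74 + j\right) = \left(74 + j\right) \left(84 + j\right)$)
$y{\left(A{\left(-4 \right)} \right)} - -14115 = \left(6216 + \left(-196\right)^{2} + 158 \left(-196\right)\right) - -14115 = \left(6216 + 38416 - 30968\right) + 14115 = 13664 + 14115 = 27779$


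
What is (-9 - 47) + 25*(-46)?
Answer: -1206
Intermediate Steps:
(-9 - 47) + 25*(-46) = -56 - 1150 = -1206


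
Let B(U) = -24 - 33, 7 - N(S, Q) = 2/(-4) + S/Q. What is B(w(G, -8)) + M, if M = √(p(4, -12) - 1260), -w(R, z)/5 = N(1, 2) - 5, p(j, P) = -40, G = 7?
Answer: -57 + 10*I*√13 ≈ -57.0 + 36.056*I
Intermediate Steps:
N(S, Q) = 15/2 - S/Q (N(S, Q) = 7 - (2/(-4) + S/Q) = 7 - (2*(-¼) + S/Q) = 7 - (-½ + S/Q) = 7 + (½ - S/Q) = 15/2 - S/Q)
w(R, z) = -10 (w(R, z) = -5*((15/2 - 1*1/2) - 5) = -5*((15/2 - 1*1*½) - 5) = -5*((15/2 - ½) - 5) = -5*(7 - 5) = -5*2 = -10)
M = 10*I*√13 (M = √(-40 - 1260) = √(-1300) = 10*I*√13 ≈ 36.056*I)
B(U) = -57
B(w(G, -8)) + M = -57 + 10*I*√13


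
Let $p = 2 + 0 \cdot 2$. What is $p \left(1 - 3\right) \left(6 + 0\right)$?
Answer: $-24$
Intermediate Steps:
$p = 2$ ($p = 2 + 0 = 2$)
$p \left(1 - 3\right) \left(6 + 0\right) = 2 \left(1 - 3\right) \left(6 + 0\right) = 2 \left(\left(-2\right) 6\right) = 2 \left(-12\right) = -24$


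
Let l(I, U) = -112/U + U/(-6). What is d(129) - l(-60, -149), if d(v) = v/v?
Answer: -21979/894 ≈ -24.585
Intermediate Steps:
d(v) = 1
l(I, U) = -112/U - U/6 (l(I, U) = -112/U + U*(-⅙) = -112/U - U/6)
d(129) - l(-60, -149) = 1 - (-112/(-149) - ⅙*(-149)) = 1 - (-112*(-1/149) + 149/6) = 1 - (112/149 + 149/6) = 1 - 1*22873/894 = 1 - 22873/894 = -21979/894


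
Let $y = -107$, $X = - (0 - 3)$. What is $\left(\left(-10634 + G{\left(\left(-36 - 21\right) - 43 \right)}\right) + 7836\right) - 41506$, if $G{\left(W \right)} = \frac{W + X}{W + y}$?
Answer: $- \frac{9170831}{207} \approx -44304.0$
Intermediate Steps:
$X = 3$ ($X = \left(-1\right) \left(-3\right) = 3$)
$G{\left(W \right)} = \frac{3 + W}{-107 + W}$ ($G{\left(W \right)} = \frac{W + 3}{W - 107} = \frac{3 + W}{-107 + W}$)
$\left(\left(-10634 + G{\left(\left(-36 - 21\right) - 43 \right)}\right) + 7836\right) - 41506 = \left(\left(-10634 + \frac{3 - 100}{-107 - 100}\right) + 7836\right) - 41506 = \left(\left(-10634 + \frac{1}{-207} \left(-97\right)\right) + 7836\right) - 41506 = \left(\left(-10634 - - \frac{97}{207}\right) + 7836\right) - 41506 = \left(\left(-10634 + \frac{97}{207}\right) + 7836\right) - 41506 = \left(- \frac{2201141}{207} + 7836\right) - 41506 = - \frac{579089}{207} - 41506 = - \frac{9170831}{207}$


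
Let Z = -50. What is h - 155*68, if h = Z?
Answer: -10590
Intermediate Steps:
h = -50
h - 155*68 = -50 - 155*68 = -50 - 10540 = -10590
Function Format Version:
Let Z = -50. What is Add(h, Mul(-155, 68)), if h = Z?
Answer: -10590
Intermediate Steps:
h = -50
Add(h, Mul(-155, 68)) = Add(-50, Mul(-155, 68)) = Add(-50, -10540) = -10590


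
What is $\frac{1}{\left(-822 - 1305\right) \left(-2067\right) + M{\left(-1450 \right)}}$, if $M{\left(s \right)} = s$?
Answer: $\frac{1}{4395059} \approx 2.2753 \cdot 10^{-7}$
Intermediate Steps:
$\frac{1}{\left(-822 - 1305\right) \left(-2067\right) + M{\left(-1450 \right)}} = \frac{1}{\left(-822 - 1305\right) \left(-2067\right) - 1450} = \frac{1}{\left(-2127\right) \left(-2067\right) - 1450} = \frac{1}{4396509 - 1450} = \frac{1}{4395059}$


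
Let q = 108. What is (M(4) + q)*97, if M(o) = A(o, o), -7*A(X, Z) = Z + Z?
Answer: 72556/7 ≈ 10365.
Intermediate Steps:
A(X, Z) = -2*Z/7 (A(X, Z) = -(Z + Z)/7 = -2*Z/7)
M(o) = -2*o/7
(M(4) + q)*97 = (-2/7*4 + 108)*97 = (-8/7 + 108)*97 = (748/7)*97 = 72556/7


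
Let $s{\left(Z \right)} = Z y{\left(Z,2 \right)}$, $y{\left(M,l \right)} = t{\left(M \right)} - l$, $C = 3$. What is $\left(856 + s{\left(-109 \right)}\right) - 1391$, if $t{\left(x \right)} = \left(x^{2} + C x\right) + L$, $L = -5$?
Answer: $-1259158$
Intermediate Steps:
$t{\left(x \right)} = -5 + x^{2} + 3 x$ ($t{\left(x \right)} = \left(x^{2} + 3 x\right) - 5 = -5 + x^{2} + 3 x$)
$y{\left(M,l \right)} = -5 + M^{2} - l + 3 M$ ($y{\left(M,l \right)} = \left(-5 + M^{2} + 3 M\right) - l = -5 + M^{2} - l + 3 M$)
$s{\left(Z \right)} = Z \left(-7 + Z^{2} + 3 Z\right)$ ($s{\left(Z \right)} = Z \left(-5 + Z^{2} - 2 + 3 Z\right) = Z \left(-7 + Z^{2} + 3 Z\right)$)
$\left(856 + s{\left(-109 \right)}\right) - 1391 = \left(856 - 109 \left(-7 + \left(-109\right)^{2} + 3 \left(-109\right)\right)\right) - 1391 = \left(856 - 109 \left(-7 + 11881 - 327\right)\right) - 1391 = \left(856 - 1258623\right) - 1391 = -1257767 - 1391 = -1259158$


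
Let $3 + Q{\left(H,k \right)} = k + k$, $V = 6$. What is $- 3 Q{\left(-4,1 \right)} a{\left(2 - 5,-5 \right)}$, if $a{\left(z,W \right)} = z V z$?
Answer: $162$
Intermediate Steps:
$Q{\left(H,k \right)} = -3 + 2 k$ ($Q{\left(H,k \right)} = -3 + \left(k + k\right) = -3 + 2 k$)
$a{\left(z,W \right)} = 6 z^{2}$ ($a{\left(z,W \right)} = z 6 z = 6 z z = 6 z^{2}$)
$- 3 Q{\left(-4,1 \right)} a{\left(2 - 5,-5 \right)} = - 3 \left(-3 + 2 \cdot 1\right) 6 \left(2 - 5\right)^{2} = - 3 \left(-3 + 2\right) 6 \left(-3\right)^{2} = \left(-3\right) \left(-1\right) 6 \cdot 9 = 3 \cdot 54 = 162$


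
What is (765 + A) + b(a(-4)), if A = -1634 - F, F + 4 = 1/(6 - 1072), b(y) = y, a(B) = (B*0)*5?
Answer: -922089/1066 ≈ -865.00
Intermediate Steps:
a(B) = 0 (a(B) = 0*5 = 0)
F = -4265/1066 (F = -4 + 1/(6 - 1072) = -4 + 1/(-1066) = -4 - 1/1066 = -4265/1066 ≈ -4.0009)
A = -1737579/1066 (A = -1634 - 1*(-4265/1066) = -1634 + 4265/1066 = -1737579/1066 ≈ -1630.0)
(765 + A) + b(a(-4)) = (765 - 1737579/1066) + 0 = -922089/1066 + 0 = -922089/1066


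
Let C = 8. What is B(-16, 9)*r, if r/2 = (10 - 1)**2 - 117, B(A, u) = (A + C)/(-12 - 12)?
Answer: -24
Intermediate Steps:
B(A, u) = -1/3 - A/24 (B(A, u) = (A + 8)/(-12 - 12) = (8 + A)/(-24) = (8 + A)*(-1/24) = -1/3 - A/24)
r = -72 (r = 2*((10 - 1)**2 - 117) = 2*(9**2 - 117) = 2*(81 - 117) = 2*(-36) = -72)
B(-16, 9)*r = (-1/3 - 1/24*(-16))*(-72) = (-1/3 + 2/3)*(-72) = (1/3)*(-72) = -24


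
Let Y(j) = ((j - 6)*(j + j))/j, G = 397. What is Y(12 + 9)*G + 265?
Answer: 12175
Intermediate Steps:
Y(j) = -12 + 2*j (Y(j) = ((-6 + j)*(2*j))/j = (2*j*(-6 + j))/j = -12 + 2*j)
Y(12 + 9)*G + 265 = (-12 + 2*(12 + 9))*397 + 265 = (-12 + 2*21)*397 + 265 = (-12 + 42)*397 + 265 = 30*397 + 265 = 11910 + 265 = 12175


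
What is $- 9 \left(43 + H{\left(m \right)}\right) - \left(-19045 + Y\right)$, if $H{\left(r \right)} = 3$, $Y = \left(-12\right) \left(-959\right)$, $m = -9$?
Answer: $7123$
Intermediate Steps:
$Y = 11508$
$- 9 \left(43 + H{\left(m \right)}\right) - \left(-19045 + Y\right) = - 9 \left(43 + 3\right) - \left(-19045 + 11508\right) = \left(-9\right) 46 - -7537 = -414 + 7537 = 7123$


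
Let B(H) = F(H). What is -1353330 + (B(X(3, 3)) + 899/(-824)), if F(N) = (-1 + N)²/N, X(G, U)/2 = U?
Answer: -3345424157/2472 ≈ -1.3533e+6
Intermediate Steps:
X(G, U) = 2*U
F(N) = (-1 + N)²/N
B(H) = (-1 + H)²/H
-1353330 + (B(X(3, 3)) + 899/(-824)) = -1353330 + ((-1 + 2*3)²/((2*3)) + 899/(-824)) = -1353330 + ((-1 + 6)²/6 + 899*(-1/824)) = -1353330 + ((⅙)*5² - 899/824) = -1353330 + ((⅙)*25 - 899/824) = -1353330 + (25/6 - 899/824) = -1353330 + 7603/2472 = -3345424157/2472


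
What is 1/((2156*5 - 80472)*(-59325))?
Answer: 1/4134477900 ≈ 2.4187e-10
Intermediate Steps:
1/((2156*5 - 80472)*(-59325)) = -1/59325/(10780 - 80472) = -1/59325/(-69692) = -1/69692*(-1/59325) = 1/4134477900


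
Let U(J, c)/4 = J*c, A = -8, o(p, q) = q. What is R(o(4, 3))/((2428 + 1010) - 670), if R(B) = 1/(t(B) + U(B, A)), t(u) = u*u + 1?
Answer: -1/238048 ≈ -4.2008e-6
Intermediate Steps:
t(u) = 1 + u**2 (t(u) = u**2 + 1 = 1 + u**2)
U(J, c) = 4*J*c (U(J, c) = 4*(J*c) = 4*J*c)
R(B) = 1/(1 + B**2 - 32*B) (R(B) = 1/((1 + B**2) + 4*B*(-8)) = 1/((1 + B**2) - 32*B) = 1/(1 + B**2 - 32*B))
R(o(4, 3))/((2428 + 1010) - 670) = 1/((1 + 3**2 - 32*3)*((2428 + 1010) - 670)) = 1/((1 + 9 - 96)*(3438 - 670)) = 1/(-86*2768) = -1/86*1/2768 = -1/238048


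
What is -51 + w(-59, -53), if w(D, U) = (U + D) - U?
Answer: -110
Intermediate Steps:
w(D, U) = D (w(D, U) = (D + U) - U = D)
-51 + w(-59, -53) = -51 - 59 = -110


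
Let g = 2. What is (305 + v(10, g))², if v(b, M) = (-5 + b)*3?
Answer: 102400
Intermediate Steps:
v(b, M) = -15 + 3*b
(305 + v(10, g))² = (305 + (-15 + 3*10))² = (305 + (-15 + 30))² = (305 + 15)² = 320² = 102400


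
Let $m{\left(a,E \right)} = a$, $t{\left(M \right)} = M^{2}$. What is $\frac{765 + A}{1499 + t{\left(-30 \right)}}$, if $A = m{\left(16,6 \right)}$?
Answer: $\frac{781}{2399} \approx 0.32555$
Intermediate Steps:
$A = 16$
$\frac{765 + A}{1499 + t{\left(-30 \right)}} = \frac{765 + 16}{1499 + \left(-30\right)^{2}} = \frac{781}{1499 + 900} = \frac{781}{2399}$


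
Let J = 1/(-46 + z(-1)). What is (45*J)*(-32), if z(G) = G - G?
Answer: 720/23 ≈ 31.304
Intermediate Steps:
z(G) = 0
J = -1/46 (J = 1/(-46 + 0) = 1/(-46) = -1/46 ≈ -0.021739)
(45*J)*(-32) = (45*(-1/46))*(-32) = -45/46*(-32) = 720/23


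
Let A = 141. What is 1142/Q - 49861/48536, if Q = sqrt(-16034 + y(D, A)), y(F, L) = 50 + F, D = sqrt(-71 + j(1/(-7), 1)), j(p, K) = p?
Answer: -49861/48536 + 1142*sqrt(7)/sqrt(-111888 + I*sqrt(3486)) ≈ -1.0249 - 9.0328*I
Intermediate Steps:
D = I*sqrt(3486)/7 (D = sqrt(-71 + 1/(-7)) = sqrt(-71 - 1/7) = sqrt(-498/7) = I*sqrt(3486)/7 ≈ 8.4346*I)
Q = sqrt(-15984 + I*sqrt(3486)/7) (Q = sqrt(-16034 + (50 + I*sqrt(3486)/7)) = sqrt(-15984 + I*sqrt(3486)/7) ≈ 0.0334 + 126.43*I)
1142/Q - 49861/48536 = 1142/((sqrt(-783216 + 7*I*sqrt(3486))/7)) - 49861/48536 = 1142*(7/sqrt(-783216 + 7*I*sqrt(3486))) - 49861*1/48536 = 7994/sqrt(-783216 + 7*I*sqrt(3486)) - 49861/48536 = -49861/48536 + 7994/sqrt(-783216 + 7*I*sqrt(3486))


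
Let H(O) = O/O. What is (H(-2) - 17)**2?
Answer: 256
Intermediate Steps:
H(O) = 1
(H(-2) - 17)**2 = (1 - 17)**2 = (-16)**2 = 256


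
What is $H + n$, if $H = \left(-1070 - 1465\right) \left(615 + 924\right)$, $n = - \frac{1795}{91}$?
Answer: $- \frac{355026010}{91} \approx -3.9014 \cdot 10^{6}$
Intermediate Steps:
$n = - \frac{1795}{91}$ ($n = \left(-1795\right) \frac{1}{91} = - \frac{1795}{91} \approx -19.725$)
$H = -3901365$ ($H = \left(-2535\right) 1539 = -3901365$)
$H + n = -3901365 - \frac{1795}{91} = - \frac{355026010}{91}$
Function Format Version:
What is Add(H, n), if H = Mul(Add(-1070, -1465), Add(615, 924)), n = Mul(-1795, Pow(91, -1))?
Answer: Rational(-355026010, 91) ≈ -3.9014e+6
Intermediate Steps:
n = Rational(-1795, 91) (n = Mul(-1795, Rational(1, 91)) = Rational(-1795, 91) ≈ -19.725)
H = -3901365 (H = Mul(-2535, 1539) = -3901365)
Add(H, n) = Add(-3901365, Rational(-1795, 91)) = Rational(-355026010, 91)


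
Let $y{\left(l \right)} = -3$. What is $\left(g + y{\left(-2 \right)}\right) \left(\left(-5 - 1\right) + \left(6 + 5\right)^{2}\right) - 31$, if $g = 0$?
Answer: $-376$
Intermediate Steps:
$\left(g + y{\left(-2 \right)}\right) \left(\left(-5 - 1\right) + \left(6 + 5\right)^{2}\right) - 31 = \left(0 - 3\right) \left(\left(-5 - 1\right) + \left(6 + 5\right)^{2}\right) - 31 = - 3 \left(\left(-5 - 1\right) + 11^{2}\right) - 31 = - 3 \left(-6 + 121\right) - 31 = \left(-3\right) 115 - 31 = -345 - 31 = -376$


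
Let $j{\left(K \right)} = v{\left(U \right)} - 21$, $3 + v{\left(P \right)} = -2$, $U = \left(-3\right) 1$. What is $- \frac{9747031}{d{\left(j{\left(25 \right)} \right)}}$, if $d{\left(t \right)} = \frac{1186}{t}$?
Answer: $\frac{126711403}{593} \approx 2.1368 \cdot 10^{5}$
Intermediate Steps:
$U = -3$
$v{\left(P \right)} = -5$ ($v{\left(P \right)} = -3 - 2 = -5$)
$j{\left(K \right)} = -26$ ($j{\left(K \right)} = -5 - 21 = -26$)
$- \frac{9747031}{d{\left(j{\left(25 \right)} \right)}} = - \frac{9747031}{1186 \frac{1}{-26}} = - \frac{9747031}{1186 \left(- \frac{1}{26}\right)} = - \frac{9747031}{- \frac{593}{13}} = \left(-9747031\right) \left(- \frac{13}{593}\right) = \frac{126711403}{593}$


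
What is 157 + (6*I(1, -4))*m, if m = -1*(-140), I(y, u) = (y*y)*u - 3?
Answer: -5723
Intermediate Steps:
I(y, u) = -3 + u*y² (I(y, u) = y²*u - 3 = u*y² - 3 = -3 + u*y²)
m = 140
157 + (6*I(1, -4))*m = 157 + (6*(-3 - 4*1²))*140 = 157 + (6*(-3 - 4*1))*140 = 157 + (6*(-3 - 4))*140 = 157 + (6*(-7))*140 = 157 - 42*140 = 157 - 5880 = -5723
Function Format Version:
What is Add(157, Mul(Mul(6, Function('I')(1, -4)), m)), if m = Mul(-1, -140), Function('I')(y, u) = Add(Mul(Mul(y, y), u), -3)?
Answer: -5723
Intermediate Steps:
Function('I')(y, u) = Add(-3, Mul(u, Pow(y, 2))) (Function('I')(y, u) = Add(Mul(Pow(y, 2), u), -3) = Add(Mul(u, Pow(y, 2)), -3) = Add(-3, Mul(u, Pow(y, 2))))
m = 140
Add(157, Mul(Mul(6, Function('I')(1, -4)), m)) = Add(157, Mul(Mul(6, Add(-3, Mul(-4, Pow(1, 2)))), 140)) = Add(157, Mul(Mul(6, Add(-3, Mul(-4, 1))), 140)) = Add(157, Mul(Mul(6, Add(-3, -4)), 140)) = Add(157, Mul(Mul(6, -7), 140)) = Add(157, Mul(-42, 140)) = Add(157, -5880) = -5723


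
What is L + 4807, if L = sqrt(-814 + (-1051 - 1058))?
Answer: 4807 + I*sqrt(2923) ≈ 4807.0 + 54.065*I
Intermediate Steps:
L = I*sqrt(2923) (L = sqrt(-814 - 2109) = sqrt(-2923) = I*sqrt(2923) ≈ 54.065*I)
L + 4807 = I*sqrt(2923) + 4807 = 4807 + I*sqrt(2923)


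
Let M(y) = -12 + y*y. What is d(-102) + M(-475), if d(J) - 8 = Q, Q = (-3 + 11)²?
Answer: 225685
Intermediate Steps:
Q = 64 (Q = 8² = 64)
d(J) = 72 (d(J) = 8 + 64 = 72)
M(y) = -12 + y²
d(-102) + M(-475) = 72 + (-12 + (-475)²) = 72 + (-12 + 225625) = 72 + 225613 = 225685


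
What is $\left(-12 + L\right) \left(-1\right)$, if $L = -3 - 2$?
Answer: $17$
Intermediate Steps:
$L = -5$
$\left(-12 + L\right) \left(-1\right) = \left(-12 - 5\right) \left(-1\right) = \left(-17\right) \left(-1\right) = 17$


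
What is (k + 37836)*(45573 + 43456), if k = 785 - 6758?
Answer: 2836731027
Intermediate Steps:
k = -5973
(k + 37836)*(45573 + 43456) = (-5973 + 37836)*(45573 + 43456) = 31863*89029 = 2836731027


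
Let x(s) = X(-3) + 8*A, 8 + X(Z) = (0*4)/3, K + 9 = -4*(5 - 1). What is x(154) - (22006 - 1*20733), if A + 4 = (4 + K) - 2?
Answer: -1497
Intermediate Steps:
K = -25 (K = -9 - 4*(5 - 1) = -9 - 4*4 = -9 - 16 = -25)
X(Z) = -8 (X(Z) = -8 + (0*4)/3 = -8 + 0*(⅓) = -8 + 0 = -8)
A = -27 (A = -4 + ((4 - 25) - 2) = -4 + (-21 - 2) = -4 - 23 = -27)
x(s) = -224 (x(s) = -8 + 8*(-27) = -8 - 216 = -224)
x(154) - (22006 - 1*20733) = -224 - (22006 - 1*20733) = -224 - (22006 - 20733) = -224 - 1*1273 = -224 - 1273 = -1497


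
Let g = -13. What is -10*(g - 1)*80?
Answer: 11200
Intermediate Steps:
-10*(g - 1)*80 = -10*(-13 - 1)*80 = -10*(-14)*80 = 140*80 = 11200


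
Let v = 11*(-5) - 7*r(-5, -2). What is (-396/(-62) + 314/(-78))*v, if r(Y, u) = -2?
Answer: -117055/1209 ≈ -96.820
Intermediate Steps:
v = -41 (v = 11*(-5) - 7*(-2) = -55 + 14 = -41)
(-396/(-62) + 314/(-78))*v = (-396/(-62) + 314/(-78))*(-41) = (-396*(-1/62) + 314*(-1/78))*(-41) = (198/31 - 157/39)*(-41) = (2855/1209)*(-41) = -117055/1209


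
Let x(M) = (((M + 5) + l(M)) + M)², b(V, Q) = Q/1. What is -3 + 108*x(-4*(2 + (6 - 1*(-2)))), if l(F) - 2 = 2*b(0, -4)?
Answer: 708585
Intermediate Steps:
b(V, Q) = Q (b(V, Q) = Q*1 = Q)
l(F) = -6 (l(F) = 2 + 2*(-4) = 2 - 8 = -6)
x(M) = (-1 + 2*M)² (x(M) = (((M + 5) - 6) + M)² = (((5 + M) - 6) + M)² = ((-1 + M) + M)² = (-1 + 2*M)²)
-3 + 108*x(-4*(2 + (6 - 1*(-2)))) = -3 + 108*(-1 + 2*(-4*(2 + (6 - 1*(-2)))))² = -3 + 108*(-1 + 2*(-4*(2 + (6 + 2))))² = -3 + 108*(-1 + 2*(-4*(2 + 8)))² = -3 + 108*(-1 + 2*(-4*10))² = -3 + 108*(-1 + 2*(-40))² = -3 + 108*(-1 - 80)² = -3 + 108*(-81)² = -3 + 108*6561 = -3 + 708588 = 708585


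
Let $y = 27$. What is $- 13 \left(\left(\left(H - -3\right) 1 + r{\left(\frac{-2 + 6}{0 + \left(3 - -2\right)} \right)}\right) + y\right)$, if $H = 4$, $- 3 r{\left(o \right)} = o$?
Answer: $- \frac{6578}{15} \approx -438.53$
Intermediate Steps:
$r{\left(o \right)} = - \frac{o}{3}$
$- 13 \left(\left(\left(H - -3\right) 1 + r{\left(\frac{-2 + 6}{0 + \left(3 - -2\right)} \right)}\right) + y\right) = - 13 \left(\left(\left(4 - -3\right) 1 - \frac{\left(-2 + 6\right) \frac{1}{0 + \left(3 - -2\right)}}{3}\right) + 27\right) = - 13 \left(\left(\left(4 + 3\right) 1 - \frac{4 \frac{1}{0 + \left(3 + 2\right)}}{3}\right) + 27\right) = - 13 \left(\left(7 \cdot 1 - \frac{4 \frac{1}{0 + 5}}{3}\right) + 27\right) = - 13 \left(\left(7 - \frac{4 \cdot \frac{1}{5}}{3}\right) + 27\right) = - 13 \left(\left(7 - \frac{4}{15}\right) + 27\right) = - 13 \left(\frac{101}{15} + 27\right) = \left(-13\right) \frac{506}{15} = - \frac{6578}{15}$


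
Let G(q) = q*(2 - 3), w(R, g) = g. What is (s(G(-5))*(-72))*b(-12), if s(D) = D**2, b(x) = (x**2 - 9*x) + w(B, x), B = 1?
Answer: -432000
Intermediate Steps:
G(q) = -q (G(q) = q*(-1) = -q)
b(x) = x**2 - 8*x (b(x) = (x**2 - 9*x) + x = x**2 - 8*x)
(s(G(-5))*(-72))*b(-12) = ((-1*(-5))**2*(-72))*(-12*(-8 - 12)) = (5**2*(-72))*(-12*(-20)) = (25*(-72))*240 = -1800*240 = -432000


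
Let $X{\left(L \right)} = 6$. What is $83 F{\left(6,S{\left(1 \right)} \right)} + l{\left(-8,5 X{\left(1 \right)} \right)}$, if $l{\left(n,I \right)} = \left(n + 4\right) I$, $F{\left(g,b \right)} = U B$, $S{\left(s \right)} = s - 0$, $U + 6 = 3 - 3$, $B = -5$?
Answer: $2370$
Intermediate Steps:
$U = -6$ ($U = -6 + \left(3 - 3\right) = -6 + 0 = -6$)
$S{\left(s \right)} = s$ ($S{\left(s \right)} = s + 0 = s$)
$F{\left(g,b \right)} = 30$ ($F{\left(g,b \right)} = \left(-6\right) \left(-5\right) = 30$)
$l{\left(n,I \right)} = I \left(4 + n\right)$ ($l{\left(n,I \right)} = \left(4 + n\right) I = I \left(4 + n\right)$)
$83 F{\left(6,S{\left(1 \right)} \right)} + l{\left(-8,5 X{\left(1 \right)} \right)} = 83 \cdot 30 + 5 \cdot 6 \left(4 - 8\right) = 2490 + 30 \left(-4\right) = 2490 - 120 = 2370$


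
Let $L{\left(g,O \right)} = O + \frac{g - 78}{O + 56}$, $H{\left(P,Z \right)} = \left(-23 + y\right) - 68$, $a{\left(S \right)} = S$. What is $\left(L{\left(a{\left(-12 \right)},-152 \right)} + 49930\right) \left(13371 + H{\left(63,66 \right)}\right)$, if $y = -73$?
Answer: $\frac{10518886841}{16} \approx 6.5743 \cdot 10^{8}$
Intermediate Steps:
$H{\left(P,Z \right)} = -164$ ($H{\left(P,Z \right)} = \left(-23 - 73\right) - 68 = -96 - 68 = -164$)
$L{\left(g,O \right)} = O + \frac{-78 + g}{56 + O}$
$\left(L{\left(a{\left(-12 \right)},-152 \right)} + 49930\right) \left(13371 + H{\left(63,66 \right)}\right) = \left(\frac{-78 - 12 + \left(-152\right)^{2} + 56 \left(-152\right)}{56 - 152} + 49930\right) \left(13371 - 164\right) = \left(\frac{-78 - 12 + 23104 - 8512}{-96} + 49930\right) 13207 = \left(\left(- \frac{1}{96}\right) 14502 + 49930\right) 13207 = \left(- \frac{2417}{16} + 49930\right) 13207 = \frac{796463}{16} \cdot 13207 = \frac{10518886841}{16}$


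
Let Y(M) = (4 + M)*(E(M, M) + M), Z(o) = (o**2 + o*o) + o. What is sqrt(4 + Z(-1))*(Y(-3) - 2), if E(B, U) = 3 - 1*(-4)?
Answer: 2*sqrt(5) ≈ 4.4721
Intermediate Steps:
Z(o) = o + 2*o**2 (Z(o) = (o**2 + o**2) + o = 2*o**2 + o = o + 2*o**2)
E(B, U) = 7 (E(B, U) = 3 + 4 = 7)
Y(M) = (4 + M)*(7 + M)
sqrt(4 + Z(-1))*(Y(-3) - 2) = sqrt(4 - (1 + 2*(-1)))*((28 + (-3)**2 + 11*(-3)) - 2) = sqrt(4 - (1 - 2))*((28 + 9 - 33) - 2) = sqrt(4 - 1*(-1))*(4 - 2) = sqrt(4 + 1)*2 = sqrt(5)*2 = 2*sqrt(5)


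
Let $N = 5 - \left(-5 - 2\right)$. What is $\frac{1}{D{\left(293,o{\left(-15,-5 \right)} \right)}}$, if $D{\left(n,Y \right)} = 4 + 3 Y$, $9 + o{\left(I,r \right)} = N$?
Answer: $\frac{1}{13} \approx 0.076923$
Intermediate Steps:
$N = 12$ ($N = 5 - \left(-5 - 2\right) = 5 - -7 = 5 + 7 = 12$)
$o{\left(I,r \right)} = 3$ ($o{\left(I,r \right)} = -9 + 12 = 3$)
$\frac{1}{D{\left(293,o{\left(-15,-5 \right)} \right)}} = \frac{1}{4 + 3 \cdot 3} = \frac{1}{4 + 9} = \frac{1}{13}$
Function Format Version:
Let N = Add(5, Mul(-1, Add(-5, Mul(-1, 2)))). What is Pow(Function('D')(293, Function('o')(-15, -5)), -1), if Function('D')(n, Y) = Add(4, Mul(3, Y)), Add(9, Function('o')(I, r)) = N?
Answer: Rational(1, 13) ≈ 0.076923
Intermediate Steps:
N = 12 (N = Add(5, Mul(-1, Add(-5, -2))) = Add(5, Mul(-1, -7)) = Add(5, 7) = 12)
Function('o')(I, r) = 3 (Function('o')(I, r) = Add(-9, 12) = 3)
Pow(Function('D')(293, Function('o')(-15, -5)), -1) = Pow(Add(4, Mul(3, 3)), -1) = Pow(Add(4, 9), -1) = Pow(13, -1) = Rational(1, 13)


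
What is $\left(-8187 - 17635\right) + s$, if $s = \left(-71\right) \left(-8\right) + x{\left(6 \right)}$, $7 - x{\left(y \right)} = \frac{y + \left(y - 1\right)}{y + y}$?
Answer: $- \frac{302975}{12} \approx -25248.0$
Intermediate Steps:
$x{\left(y \right)} = 7 - \frac{-1 + 2 y}{2 y}$ ($x{\left(y \right)} = 7 - \frac{y + \left(y - 1\right)}{y + y} = 7 - \frac{y + \left(y - 1\right)}{2 y} = 7 - \left(y + \left(-1 + y\right)\right) \frac{1}{2 y} = 7 - \left(-1 + 2 y\right) \frac{1}{2 y} = 7 - \frac{-1 + 2 y}{2 y}$)
$s = \frac{6889}{12}$ ($s = \left(-71\right) \left(-8\right) + \left(6 + \frac{1}{2 \cdot 6}\right) = 568 + \left(6 + \frac{1}{2} \cdot \frac{1}{6}\right) = 568 + \left(6 + \frac{1}{12}\right) = 568 + \frac{73}{12} = \frac{6889}{12} \approx 574.08$)
$\left(-8187 - 17635\right) + s = \left(-8187 - 17635\right) + \frac{6889}{12} = -25822 + \frac{6889}{12} = - \frac{302975}{12}$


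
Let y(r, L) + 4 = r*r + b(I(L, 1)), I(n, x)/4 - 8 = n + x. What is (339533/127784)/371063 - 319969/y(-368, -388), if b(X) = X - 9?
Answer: -248714381152833/104077932090440 ≈ -2.3897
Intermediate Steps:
I(n, x) = 32 + 4*n + 4*x (I(n, x) = 32 + 4*(n + x) = 32 + (4*n + 4*x) = 32 + 4*n + 4*x)
b(X) = -9 + X
y(r, L) = 23 + r² + 4*L (y(r, L) = -4 + (r*r + (-9 + (32 + 4*L + 4*1))) = -4 + (r² + (-9 + (32 + 4*L + 4))) = -4 + (r² + (-9 + (36 + 4*L))) = -4 + (r² + (27 + 4*L)) = -4 + (27 + r² + 4*L) = 23 + r² + 4*L)
(339533/127784)/371063 - 319969/y(-368, -388) = (339533/127784)/371063 - 319969/(23 + (-368)² + 4*(-388)) = (339533*(1/127784))*(1/371063) - 319969/(23 + 135424 - 1552) = (339533/127784)*(1/371063) - 319969/133895 = 339533/47415914392 - 319969*1/133895 = 339533/47415914392 - 319969/133895 = -248714381152833/104077932090440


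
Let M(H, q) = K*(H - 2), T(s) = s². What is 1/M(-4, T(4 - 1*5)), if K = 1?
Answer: -⅙ ≈ -0.16667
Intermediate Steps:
M(H, q) = -2 + H (M(H, q) = 1*(H - 2) = 1*(-2 + H) = -2 + H)
1/M(-4, T(4 - 1*5)) = 1/(-2 - 4) = 1/(-6) = -⅙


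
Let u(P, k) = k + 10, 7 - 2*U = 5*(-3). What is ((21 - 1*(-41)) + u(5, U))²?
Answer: 6889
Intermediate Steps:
U = 11 (U = 7/2 - 5*(-3)/2 = 7/2 - ½*(-15) = 7/2 + 15/2 = 11)
u(P, k) = 10 + k
((21 - 1*(-41)) + u(5, U))² = ((21 - 1*(-41)) + (10 + 11))² = ((21 + 41) + 21)² = (62 + 21)² = 83² = 6889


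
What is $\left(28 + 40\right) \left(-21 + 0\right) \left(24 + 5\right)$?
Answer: $-41412$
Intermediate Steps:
$\left(28 + 40\right) \left(-21 + 0\right) \left(24 + 5\right) = 68 \left(\left(-21\right) 29\right) = 68 \left(-609\right) = -41412$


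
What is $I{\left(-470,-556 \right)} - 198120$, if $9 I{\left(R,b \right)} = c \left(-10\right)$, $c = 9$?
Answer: $-198130$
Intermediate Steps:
$I{\left(R,b \right)} = -10$ ($I{\left(R,b \right)} = \frac{9 \left(-10\right)}{9} = \frac{1}{9} \left(-90\right) = -10$)
$I{\left(-470,-556 \right)} - 198120 = -10 - 198120 = -198130$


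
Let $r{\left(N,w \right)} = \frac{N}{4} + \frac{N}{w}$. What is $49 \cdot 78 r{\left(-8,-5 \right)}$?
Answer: $- \frac{7644}{5} \approx -1528.8$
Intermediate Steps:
$r{\left(N,w \right)} = \frac{N}{4} + \frac{N}{w}$ ($r{\left(N,w \right)} = N \frac{1}{4} + \frac{N}{w} = \frac{N}{4} + \frac{N}{w}$)
$49 \cdot 78 r{\left(-8,-5 \right)} = 49 \cdot 78 \left(\frac{1}{4} \left(-8\right) - \frac{8}{-5}\right) = 3822 \left(-2 - - \frac{8}{5}\right) = 3822 \left(-2 + \frac{8}{5}\right) = 3822 \left(- \frac{2}{5}\right) = - \frac{7644}{5}$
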